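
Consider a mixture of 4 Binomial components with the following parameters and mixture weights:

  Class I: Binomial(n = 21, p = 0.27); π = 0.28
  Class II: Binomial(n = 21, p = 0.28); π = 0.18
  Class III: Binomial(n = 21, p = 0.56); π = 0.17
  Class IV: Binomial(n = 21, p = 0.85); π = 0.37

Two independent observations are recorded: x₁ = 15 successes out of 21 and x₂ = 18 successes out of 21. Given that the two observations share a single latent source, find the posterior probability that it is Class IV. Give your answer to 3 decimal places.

Apply Bayes' rule: the posterior for each component is proportional to its prior times its likelihood at x.
Since both observations come from the same component, the likelihood for component k is f_k(x₁)·f_k(x₂).
  p_I = [2.42608e-05] × [3.00862e-08] = 7.29917e-13
  p_II = [3.85369e-05] × [5.55512e-08] = 2.14077e-12
  p_III = [0.0657731] × [0.00332349] = 0.000218596
  p_IV = [0.0539937] × [0.240805] = 0.013002
Unnormalised posteriors:
  w_I·p_I = 0.28 × 7.29917e-13 = 2.04377e-13
  w_II·p_II = 0.18 × 2.14077e-12 = 3.85339e-13
  w_III·p_III = 0.17 × 0.000218596 = 3.71613e-05
  w_IV·p_IV = 0.37 × 0.013002 = 0.00481073
Sum: 2.04377e-13 + 3.85339e-13 + 3.71613e-05 + 0.00481073 = 0.00484789
P(Class IV | data) = 0.00481073 / 0.00484789 ≈ 0.992

0.992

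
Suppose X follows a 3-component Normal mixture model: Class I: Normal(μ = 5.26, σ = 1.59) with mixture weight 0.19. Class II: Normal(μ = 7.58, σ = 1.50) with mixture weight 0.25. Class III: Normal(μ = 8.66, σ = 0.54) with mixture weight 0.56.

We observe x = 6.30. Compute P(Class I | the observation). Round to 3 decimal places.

0.454

The responsibility of component k is π_k f_k(x) divided by Σ_j π_j f_j(x).
Normal densities:
  L_I = 0.202587
  L_II = 0.184798
  L_III = 5.25986e-05
Prior × likelihood for each component:
  π_I·L_I = 0.19 × 0.202587 = 0.0384914
  π_II·L_II = 0.25 × 0.184798 = 0.0461995
  π_III·L_III = 0.56 × 5.25986e-05 = 2.94552e-05
Normaliser: 0.0384914 + 0.0461995 + 2.94552e-05 = 0.0847204
Responsibility of Class I: 0.0384914 / 0.0847204 ≈ 0.454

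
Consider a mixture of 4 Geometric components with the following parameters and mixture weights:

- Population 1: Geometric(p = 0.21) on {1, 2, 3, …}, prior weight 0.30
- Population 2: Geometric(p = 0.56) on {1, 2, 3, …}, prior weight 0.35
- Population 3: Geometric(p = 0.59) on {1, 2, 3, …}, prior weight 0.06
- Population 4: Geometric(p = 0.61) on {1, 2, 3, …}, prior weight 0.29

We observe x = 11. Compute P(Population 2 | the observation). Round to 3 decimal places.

0.009

Posterior ∝ prior × likelihood, so P(k | x) ∝ w_k f_k(x); normalise over all components.
Geometric probabilities:
  f_1 = 0.21·(1−0.21)^10 = 0.21·0.0946828 = 0.0198834
  f_2 = 0.56·(1−0.56)^10 = 0.56·0.000271974 = 0.000152305
  f_3 = 0.59·(1−0.59)^10 = 0.59·0.000134227 = 7.91937e-05
  f_4 = 0.61·(1−0.61)^10 = 0.61·8.14041e-05 = 4.96565e-05
Unnormalised posteriors:
  w_1·f_1 = 0.30 × 0.0198834 = 0.00596501
  w_2·f_2 = 0.35 × 0.000152305 = 5.33068e-05
  w_3·f_3 = 0.06 × 7.91937e-05 = 4.75162e-06
  w_4·f_4 = 0.29 × 4.96565e-05 = 1.44004e-05
Sum: 0.00596501 + 5.33068e-05 + 4.75162e-06 + 1.44004e-05 = 0.00603747
P(Population 2 | the observation) = 5.33068e-05 / 0.00603747 ≈ 0.009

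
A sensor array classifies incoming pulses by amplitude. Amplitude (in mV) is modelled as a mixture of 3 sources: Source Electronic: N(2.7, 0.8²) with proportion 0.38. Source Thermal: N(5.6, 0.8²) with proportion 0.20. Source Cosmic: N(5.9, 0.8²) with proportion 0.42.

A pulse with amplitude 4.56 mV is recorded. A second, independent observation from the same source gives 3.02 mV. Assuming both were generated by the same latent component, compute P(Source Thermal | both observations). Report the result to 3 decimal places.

The responsibility of component k is P(Z=k) f_k(x) divided by Σ_j P(Z=j) f_j(x).
Since both observations come from the same component, the likelihood for component k is f_k(x₁)·f_k(x₂).
  f_Electronic = [0.0334198] × [0.460338] = 0.0153844
  f_Thermal = [0.214211] × [0.00275013] = 0.000589107
  f_Cosmic = [0.122627] × [0.000764877] = 9.37947e-05
Unnormalised posteriors:
  P(Z=Electronic)·f_Electronic = 0.38 × 0.0153844 = 0.00584607
  P(Z=Thermal)·f_Thermal = 0.20 × 0.000589107 = 0.000117821
  P(Z=Cosmic)·f_Cosmic = 0.42 × 9.37947e-05 = 3.93938e-05
Normaliser: 0.00584607 + 0.000117821 + 3.93938e-05 = 0.00600328
So the posterior for Source Thermal is 0.000117821 / 0.00600328 ≈ 0.020.

0.020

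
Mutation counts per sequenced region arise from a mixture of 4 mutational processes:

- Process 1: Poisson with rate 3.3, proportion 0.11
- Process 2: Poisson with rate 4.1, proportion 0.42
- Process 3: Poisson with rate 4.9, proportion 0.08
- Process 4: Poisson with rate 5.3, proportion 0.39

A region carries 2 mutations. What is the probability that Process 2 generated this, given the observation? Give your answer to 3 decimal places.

Posterior ∝ prior × likelihood, so P(k | x) ∝ P(Z=k) f_k(x); normalise over all components.
Evaluate each component's likelihood at the observed value:
  L_1 = 0.200829
  L_2 = 0.139293
  L_3 = 0.0893962
  L_4 = 0.0701069
Unnormalised posteriors:
  P(Z=1)·L_1 = 0.11 × 0.200829 = 0.0220912
  P(Z=2)·L_2 = 0.42 × 0.139293 = 0.0585032
  P(Z=3)·L_3 = 0.08 × 0.0893962 = 0.0071517
  P(Z=4)·L_4 = 0.39 × 0.0701069 = 0.0273417
Evidence: 0.0220912 + 0.0585032 + 0.0071517 + 0.0273417 = 0.115088
So the posterior for Process 2 is 0.0585032 / 0.115088 ≈ 0.508.

0.508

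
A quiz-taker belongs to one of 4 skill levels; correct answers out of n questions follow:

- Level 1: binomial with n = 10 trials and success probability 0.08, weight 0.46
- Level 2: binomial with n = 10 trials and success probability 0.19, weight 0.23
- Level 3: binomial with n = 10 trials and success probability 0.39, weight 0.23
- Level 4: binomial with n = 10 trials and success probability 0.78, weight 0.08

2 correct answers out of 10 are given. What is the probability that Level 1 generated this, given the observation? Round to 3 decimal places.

0.406

The responsibility of component k is w_k f_k(x) divided by Σ_j w_j f_j(x).
Binomial probabilities:
  L_1 = C(10,2)·0.08^2·0.92^8 = 45·0.0064·0.513219 = 0.147807
  L_2 = C(10,2)·0.19^2·0.81^8 = 45·0.0361·0.185302 = 0.301023
  L_3 = C(10,2)·0.39^2·0.61^8 = 45·0.1521·0.0191707 = 0.131214
  L_4 = C(10,2)·0.78^2·0.22^8 = 45·0.6084·5.48759e-06 = 0.000150239
Prior × likelihood for each component:
  w_1·L_1 = 0.46 × 0.147807 = 0.0679912
  w_2·L_2 = 0.23 × 0.301023 = 0.0692353
  w_3·L_3 = 0.23 × 0.131214 = 0.0301792
  w_4·L_4 = 0.08 × 0.000150239 = 1.20191e-05
Denominator: 0.0679912 + 0.0692353 + 0.0301792 + 1.20191e-05 = 0.167418
P(Level 1 | data) ≈ 0.406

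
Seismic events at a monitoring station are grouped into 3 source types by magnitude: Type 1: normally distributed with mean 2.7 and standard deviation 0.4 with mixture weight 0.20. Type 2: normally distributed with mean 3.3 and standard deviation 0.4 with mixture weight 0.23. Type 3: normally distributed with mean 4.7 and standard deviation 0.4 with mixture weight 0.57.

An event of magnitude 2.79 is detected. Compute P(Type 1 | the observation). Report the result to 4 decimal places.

0.6565

The responsibility of component k is w_k f_k(x) divided by Σ_j w_j f_j(x).
Component likelihoods at x = 2.79:
  L_1 = 0.972427
  L_2 = 0.442436
  L_3 = 1.11624e-05
Prior × likelihood for each component:
  w_1·L_1 = 0.20 × 0.972427 = 0.194485
  w_2·L_2 = 0.23 × 0.442436 = 0.10176
  w_3·L_3 = 0.57 × 1.11624e-05 = 6.36256e-06
Normaliser: 0.194485 + 0.10176 + 6.36256e-06 = 0.296252
So the posterior for Type 1 is 0.194485 / 0.296252 ≈ 0.6565.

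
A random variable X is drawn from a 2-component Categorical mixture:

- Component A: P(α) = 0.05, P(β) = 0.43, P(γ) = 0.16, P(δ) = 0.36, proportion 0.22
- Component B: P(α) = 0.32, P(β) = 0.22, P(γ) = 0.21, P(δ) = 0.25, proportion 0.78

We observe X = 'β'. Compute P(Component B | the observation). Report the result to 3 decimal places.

By Bayes' theorem, P(k | x) = P(Z=k) f_k(x) / Σ_j P(Z=j) f_j(x).
Categorical probabilities:
  f_A = 0.43
  f_B = 0.22
Weight by the priors:
  P(Z=A)·f_A = 0.22 × 0.43 = 0.0946
  P(Z=B)·f_B = 0.78 × 0.22 = 0.1716
Marginal: 0.0946 + 0.1716 = 0.2662
So the posterior for Component B is 0.1716 / 0.2662 ≈ 0.645.

0.645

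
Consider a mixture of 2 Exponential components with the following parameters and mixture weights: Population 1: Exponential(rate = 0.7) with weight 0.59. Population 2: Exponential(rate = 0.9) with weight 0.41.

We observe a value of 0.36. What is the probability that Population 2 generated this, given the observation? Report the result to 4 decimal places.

By Bayes' theorem, P(k | x) = π_k f_k(x) / Σ_j π_j f_j(x).
Component likelihoods at x = 0.36:
  p_1 = 0.544071
  p_2 = 0.650925
Unnormalised posteriors:
  π_1·p_1 = 0.59 × 0.544071 = 0.321002
  π_2·p_2 = 0.41 × 0.650925 = 0.266879
Sum: 0.321002 + 0.266879 = 0.587881
P(Population 2 | data) ≈ 0.4540

0.4540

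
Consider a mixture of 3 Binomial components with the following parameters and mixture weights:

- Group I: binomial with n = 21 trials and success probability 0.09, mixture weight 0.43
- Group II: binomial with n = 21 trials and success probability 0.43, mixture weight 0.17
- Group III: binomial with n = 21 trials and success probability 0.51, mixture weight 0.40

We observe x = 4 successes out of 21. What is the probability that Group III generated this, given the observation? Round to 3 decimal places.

0.023

The responsibility of component k is π_k f_k(x) divided by Σ_j π_j f_j(x).
Binomial probabilities:
  p_I = 0.0790202
  p_II = 0.0144814
  p_III = 0.00219118
Weight by the priors:
  π_I·p_I = 0.43 × 0.0790202 = 0.0339787
  π_II·p_II = 0.17 × 0.0144814 = 0.00246184
  π_III·p_III = 0.40 × 0.00219118 = 0.000876472
Marginal: 0.0339787 + 0.00246184 + 0.000876472 = 0.037317
So the posterior for Group III is 0.000876472 / 0.037317 ≈ 0.023.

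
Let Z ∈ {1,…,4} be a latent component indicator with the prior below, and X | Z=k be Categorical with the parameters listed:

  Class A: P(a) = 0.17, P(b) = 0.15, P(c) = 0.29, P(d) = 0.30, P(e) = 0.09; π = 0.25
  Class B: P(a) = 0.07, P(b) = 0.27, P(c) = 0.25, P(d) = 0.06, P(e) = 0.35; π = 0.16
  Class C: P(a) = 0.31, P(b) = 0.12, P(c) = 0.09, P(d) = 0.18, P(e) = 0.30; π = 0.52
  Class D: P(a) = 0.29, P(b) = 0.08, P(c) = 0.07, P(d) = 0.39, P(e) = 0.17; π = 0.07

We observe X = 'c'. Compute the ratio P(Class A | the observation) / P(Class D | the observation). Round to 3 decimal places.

14.796

Posterior odds = (π_i f_i(x)) / (π_j f_j(x)); the normalising sum cancels.
Component likelihoods at x = 'c':
  L_A = 0.29
  L_B = 0.25
  L_C = 0.09
  L_D = 0.07
0.0725 / 0.0049 ≈ 14.796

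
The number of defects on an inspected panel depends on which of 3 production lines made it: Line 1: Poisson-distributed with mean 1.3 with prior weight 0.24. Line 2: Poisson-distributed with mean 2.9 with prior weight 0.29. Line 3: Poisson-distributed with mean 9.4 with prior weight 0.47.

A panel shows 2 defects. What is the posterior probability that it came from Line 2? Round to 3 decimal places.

P(component k | x) = π_k·f_k(x) / marginal(x), where marginal(x) = Σ_j π_j·f_j(x).
Component likelihoods at x = 2 defects:
  f_1 = 0.230289
  f_2 = 0.231373
  f_3 = 0.00365475
Prior × likelihood for each component:
  π_1·f_1 = 0.24 × 0.230289 = 0.0552694
  π_2·f_2 = 0.29 × 0.231373 = 0.0670981
  π_3·f_3 = 0.47 × 0.00365475 = 0.00171773
Evidence: 0.0552694 + 0.0670981 + 0.00171773 = 0.124085
P(Line 2 | 2 defects) = 0.0670981 / 0.124085 ≈ 0.541

0.541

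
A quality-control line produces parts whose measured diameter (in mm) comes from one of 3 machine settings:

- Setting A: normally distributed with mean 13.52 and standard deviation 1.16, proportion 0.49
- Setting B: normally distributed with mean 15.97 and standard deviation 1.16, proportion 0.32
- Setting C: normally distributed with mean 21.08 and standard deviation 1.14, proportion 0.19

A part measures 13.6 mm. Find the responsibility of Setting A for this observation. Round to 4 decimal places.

By Bayes' theorem, P(k | x) = w_k f_k(x) / Σ_j w_j f_j(x).
Normal densities:
  p_A = 0.343099
  p_B = 0.04266
  p_C = 1.56812e-10
Multiply by the mixture weights:
  w_A·p_A = 0.49 × 0.343099 = 0.168118
  w_B·p_B = 0.32 × 0.04266 = 0.0136512
  w_C·p_C = 0.19 × 1.56812e-10 = 2.97942e-11
Marginal: 0.168118 + 0.0136512 + 2.97942e-11 = 0.18177
P(Setting A | x) ≈ 0.9249

0.9249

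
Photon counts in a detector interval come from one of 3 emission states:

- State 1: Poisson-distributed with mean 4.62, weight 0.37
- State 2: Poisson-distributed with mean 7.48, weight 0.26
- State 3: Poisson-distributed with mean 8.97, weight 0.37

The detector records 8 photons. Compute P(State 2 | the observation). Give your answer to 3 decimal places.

0.345

The responsibility of component k is π_k f_k(x) divided by Σ_j π_j f_j(x).
Component likelihoods at x = 8 photons:
  p_1 = e^(−4.62)·4.62^8/8! = 0.0507195
  p_2 = e^(−7.48)·7.48^8/8! = 0.137142
  p_3 = e^(−8.97)·8.97^8/8! = 0.13219
Prior × likelihood for each component:
  π_1·p_1 = 0.37 × 0.0507195 = 0.0187662
  π_2·p_2 = 0.26 × 0.137142 = 0.0356568
  π_3·p_3 = 0.37 × 0.13219 = 0.0489102
Normaliser: 0.0187662 + 0.0356568 + 0.0489102 = 0.103333
P(State 2 | 8 photons) = 0.0356568 / 0.103333 ≈ 0.345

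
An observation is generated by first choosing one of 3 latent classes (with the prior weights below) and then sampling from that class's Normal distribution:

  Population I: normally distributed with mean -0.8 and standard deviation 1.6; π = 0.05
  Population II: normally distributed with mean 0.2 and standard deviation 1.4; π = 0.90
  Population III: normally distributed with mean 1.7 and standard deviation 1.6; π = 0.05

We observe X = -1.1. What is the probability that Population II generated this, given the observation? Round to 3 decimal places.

0.918

Apply Bayes' rule: the posterior for each component is proportional to its prior times its likelihood at x.
Component likelihoods at x = -1.1:
  L_I = 0.244994
  L_II = 0.18516
  L_III = 0.0539233
Unnormalised posteriors:
  P(Z=I)·L_I = 0.05 × 0.244994 = 0.0122497
  P(Z=II)·L_II = 0.90 × 0.18516 = 0.166644
  P(Z=III)·L_III = 0.05 × 0.0539233 = 0.00269617
Evidence: 0.0122497 + 0.166644 + 0.00269617 = 0.18159
So the posterior for Population II is 0.166644 / 0.18159 ≈ 0.918.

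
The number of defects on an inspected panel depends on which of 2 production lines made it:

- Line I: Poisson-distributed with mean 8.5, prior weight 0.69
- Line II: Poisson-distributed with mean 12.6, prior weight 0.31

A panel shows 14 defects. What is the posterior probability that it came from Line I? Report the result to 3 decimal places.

0.352

By Bayes' theorem, P(k | x) = w_k f_k(x) / Σ_j w_j f_j(x).
Component likelihoods at x = 14 defects:
  p_I = e^(−8.5)·8.5^14/14! = 0.0239858
  p_II = e^(−12.6)·12.6^14/14! = 0.0983261
Multiply by the mixture weights:
  w_I·p_I = 0.69 × 0.0239858 = 0.0165502
  w_II·p_II = 0.31 × 0.0983261 = 0.0304811
Marginal: 0.0165502 + 0.0304811 = 0.0470313
Responsibility of Line I: 0.0165502 / 0.0470313 ≈ 0.352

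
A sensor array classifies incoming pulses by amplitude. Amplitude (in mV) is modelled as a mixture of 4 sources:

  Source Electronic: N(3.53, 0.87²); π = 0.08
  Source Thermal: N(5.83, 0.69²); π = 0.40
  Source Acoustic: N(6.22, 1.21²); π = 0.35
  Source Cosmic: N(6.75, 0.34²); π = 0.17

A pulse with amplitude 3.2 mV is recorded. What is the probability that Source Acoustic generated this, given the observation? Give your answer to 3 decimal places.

0.130

Apply Bayes' rule: the posterior for each component is proportional to its prior times its likelihood at x.
Normal densities:
  f_Electronic = 0.426725
  f_Thermal = 0.000404848
  f_Acoustic = 0.0146365
  f_Cosmic = 2.49136e-24
Weight by the priors:
  π_Electronic·f_Electronic = 0.08 × 0.426725 = 0.034138
  π_Thermal·f_Thermal = 0.40 × 0.000404848 = 0.000161939
  π_Acoustic·f_Acoustic = 0.35 × 0.0146365 = 0.00512278
  π_Cosmic·f_Cosmic = 0.17 × 2.49136e-24 = 4.23532e-25
Marginal: 0.034138 + 0.000161939 + 0.00512278 + 4.23532e-25 = 0.0394227
P(Source Acoustic | data) ≈ 0.130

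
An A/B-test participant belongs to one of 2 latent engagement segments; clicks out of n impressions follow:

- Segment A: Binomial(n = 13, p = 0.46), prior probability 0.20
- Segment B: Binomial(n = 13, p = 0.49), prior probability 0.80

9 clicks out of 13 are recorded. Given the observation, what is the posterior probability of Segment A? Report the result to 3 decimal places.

0.151

Apply Bayes' rule: the posterior for each component is proportional to its prior times its likelihood at x.
Component likelihoods at x = 9 clicks out of 13:
  L_A = 0.0560663
  L_B = 0.0787683
Unnormalised posteriors:
  w_A·L_A = 0.20 × 0.0560663 = 0.0112133
  w_B·L_B = 0.80 × 0.0787683 = 0.0630146
Evidence: 0.0112133 + 0.0630146 = 0.0742279
Responsibility of Segment A: 0.0112133 / 0.0742279 ≈ 0.151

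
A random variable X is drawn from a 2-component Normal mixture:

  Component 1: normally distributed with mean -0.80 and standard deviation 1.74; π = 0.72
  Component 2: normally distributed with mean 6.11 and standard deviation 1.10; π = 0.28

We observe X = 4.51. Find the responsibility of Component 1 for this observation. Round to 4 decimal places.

Apply Bayes' rule: the posterior for each component is proportional to its prior times its likelihood at x.
Normal densities:
  L_1 = 0.00217803
  L_2 = 0.125921
Weight by the priors:
  P(Z=1)·L_1 = 0.72 × 0.00217803 = 0.00156818
  P(Z=2)·L_2 = 0.28 × 0.125921 = 0.0352579
Marginal: 0.00156818 + 0.0352579 = 0.0368261
Responsibility of Component 1: 0.00156818 / 0.0368261 ≈ 0.0426

0.0426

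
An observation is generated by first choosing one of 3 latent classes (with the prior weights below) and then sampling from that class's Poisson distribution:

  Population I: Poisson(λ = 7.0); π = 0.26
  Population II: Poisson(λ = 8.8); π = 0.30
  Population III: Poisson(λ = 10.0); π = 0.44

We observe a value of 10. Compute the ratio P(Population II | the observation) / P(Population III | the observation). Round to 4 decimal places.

0.6304

Only the two components matter; the odds are (π_i f_i(x)) / (π_j f_j(x)).
Evaluate each component's likelihood at the observed value:
  L_I = 0.0709833
  L_II = 0.115684
  L_III = 0.12511
0.0347051 / 0.0550484 ≈ 0.6304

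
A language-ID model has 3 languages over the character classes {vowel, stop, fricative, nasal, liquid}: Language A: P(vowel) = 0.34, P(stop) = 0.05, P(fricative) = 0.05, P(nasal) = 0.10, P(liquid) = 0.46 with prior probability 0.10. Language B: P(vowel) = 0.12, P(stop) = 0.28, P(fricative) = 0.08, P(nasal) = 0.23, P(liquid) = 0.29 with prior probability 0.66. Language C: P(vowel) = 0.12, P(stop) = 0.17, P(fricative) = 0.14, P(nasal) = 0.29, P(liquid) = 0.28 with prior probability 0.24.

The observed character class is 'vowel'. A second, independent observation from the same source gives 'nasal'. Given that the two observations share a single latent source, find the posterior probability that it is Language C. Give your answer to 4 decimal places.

Apply Bayes' rule: the posterior for each component is proportional to its prior times its likelihood at x.
Since both observations come from the same component, the likelihood for component k is f_k(x₁)·f_k(x₂).
  L_A = [P(vowel | comp) = 0.34] × [0.1] = 0.034
  L_B = [P(vowel | comp) = 0.12] × [0.23] = 0.0276
  L_C = [P(vowel | comp) = 0.12] × [0.29] = 0.0348
Weight by the priors:
  π_A·L_A = 0.10 × 0.034 = 0.0034
  π_B·L_B = 0.66 × 0.0276 = 0.018216
  π_C·L_C = 0.24 × 0.0348 = 0.008352
Denominator: 0.0034 + 0.018216 + 0.008352 = 0.029968
P(Language C | x₁,x₂) = 0.008352 / 0.029968 ≈ 0.2787

0.2787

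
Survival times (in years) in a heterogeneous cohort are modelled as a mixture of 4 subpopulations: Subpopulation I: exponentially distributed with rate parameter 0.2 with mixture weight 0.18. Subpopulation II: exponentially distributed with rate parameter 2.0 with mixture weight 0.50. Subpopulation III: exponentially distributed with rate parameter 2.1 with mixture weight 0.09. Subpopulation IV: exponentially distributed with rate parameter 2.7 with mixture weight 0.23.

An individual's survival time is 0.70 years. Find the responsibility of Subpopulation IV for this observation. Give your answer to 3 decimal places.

By Bayes' theorem, P(k | x) = w_k f_k(x) / Σ_j w_j f_j(x).
Component likelihoods at x = 0.70 years:
  f_I = 0.2·e^(−0.2·0.70) = 0.2·e^(−0.1400) = 0.173872
  f_II = 2.0·e^(−2.0·0.70) = 2.0·e^(−1.4000) = 0.493194
  f_III = 2.1·e^(−2.1·0.70) = 2.1·e^(−1.4700) = 0.482844
  f_IV = 2.7·e^(−2.7·0.70) = 2.7·e^(−1.8900) = 0.407894
Prior × likelihood for each component:
  w_I·f_I = 0.18 × 0.173872 = 0.0312969
  w_II·f_II = 0.50 × 0.493194 = 0.246597
  w_III·f_III = 0.09 × 0.482844 = 0.0434559
  w_IV·f_IV = 0.23 × 0.407894 = 0.0938156
Sum: 0.0312969 + 0.246597 + 0.0434559 + 0.0938156 = 0.415165
P(Subpopulation IV | data) = 0.0938156 / 0.415165 ≈ 0.226

0.226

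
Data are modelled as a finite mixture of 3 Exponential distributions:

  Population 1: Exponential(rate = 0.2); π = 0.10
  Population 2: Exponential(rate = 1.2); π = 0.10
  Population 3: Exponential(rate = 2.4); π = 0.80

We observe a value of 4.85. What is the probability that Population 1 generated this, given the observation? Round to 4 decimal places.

0.9531

The responsibility of component k is π_k f_k(x) divided by Σ_j π_j f_j(x).
Evaluate each component's likelihood at the observed value:
  f_1 = 0.0758166
  f_2 = 0.00356113
  f_3 = 2.1136e-05
Weight by the priors:
  π_1·f_1 = 0.10 × 0.0758166 = 0.00758166
  π_2·f_2 = 0.10 × 0.00356113 = 0.000356113
  π_3·f_3 = 0.80 × 2.1136e-05 = 1.69088e-05
Denominator: 0.00758166 + 0.000356113 + 1.69088e-05 = 0.00795468
P(Population 1 | x) = 0.00758166 / 0.00795468 ≈ 0.9531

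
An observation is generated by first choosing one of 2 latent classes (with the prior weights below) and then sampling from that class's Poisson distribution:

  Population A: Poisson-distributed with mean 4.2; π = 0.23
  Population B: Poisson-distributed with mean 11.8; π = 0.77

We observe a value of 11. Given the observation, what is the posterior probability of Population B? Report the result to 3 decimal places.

0.993

By Bayes' theorem, P(k | x) = P(Z=k) f_k(x) / Σ_j P(Z=j) f_j(x).
Component likelihoods at x = 11:
  f_A = e^(−4.2)·4.2^11/11! = 0.00269494
  f_B = e^(−11.8)·11.8^11/11! = 0.11611
Prior × likelihood for each component:
  P(Z=A)·f_A = 0.23 × 0.00269494 = 0.000619837
  P(Z=B)·f_B = 0.77 × 0.11611 = 0.0894051
Denominator: 0.000619837 + 0.0894051 = 0.0900249
P(Population B | the observation) = 0.0894051 / 0.0900249 ≈ 0.993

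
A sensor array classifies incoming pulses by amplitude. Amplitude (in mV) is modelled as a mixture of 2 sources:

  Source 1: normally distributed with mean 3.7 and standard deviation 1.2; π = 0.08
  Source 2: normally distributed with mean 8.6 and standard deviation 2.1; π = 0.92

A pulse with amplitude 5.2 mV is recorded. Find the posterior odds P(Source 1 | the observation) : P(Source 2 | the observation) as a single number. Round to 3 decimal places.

0.258

Since P(k|x) ∝ π_k f_k(x), the posterior odds are π_i f_i(x) / (π_j f_j(x)).
Component likelihoods at x = 5.2 mV:
  f_1 = 0.152208
  f_2 = 0.0512247
Odds = (0.08/0.92) × (0.152208/0.0512247) = 0.0869565 × 2.97137 ≈ 0.258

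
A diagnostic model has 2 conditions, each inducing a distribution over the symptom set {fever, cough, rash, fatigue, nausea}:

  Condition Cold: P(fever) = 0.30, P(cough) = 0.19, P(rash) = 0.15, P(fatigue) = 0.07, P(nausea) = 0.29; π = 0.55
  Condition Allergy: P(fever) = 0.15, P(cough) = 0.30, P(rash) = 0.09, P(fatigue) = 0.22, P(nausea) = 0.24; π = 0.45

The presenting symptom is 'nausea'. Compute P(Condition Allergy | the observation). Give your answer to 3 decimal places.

0.404

Apply Bayes' rule: the posterior for each component is proportional to its prior times its likelihood at x.
Categorical probabilities:
  p_Cold = 0.29
  p_Allergy = 0.24
Weight by the priors:
  π_Cold·p_Cold = 0.55 × 0.29 = 0.1595
  π_Allergy·p_Allergy = 0.45 × 0.24 = 0.108
Normaliser: 0.1595 + 0.108 = 0.2675
P(Condition Allergy | 'nausea') ≈ 0.404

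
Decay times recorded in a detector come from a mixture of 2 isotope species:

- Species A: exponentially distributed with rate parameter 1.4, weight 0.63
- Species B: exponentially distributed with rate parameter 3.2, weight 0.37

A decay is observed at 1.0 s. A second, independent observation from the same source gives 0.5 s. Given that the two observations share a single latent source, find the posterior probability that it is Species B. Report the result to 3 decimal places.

0.171

The responsibility of component k is w_k f_k(x) divided by Σ_j w_j f_j(x).
Since both observations come from the same component, the likelihood for component k is f_k(x₁)·f_k(x₂).
  p_A = [0.345236] × [0.695219] = 0.240015
  p_B = [0.130439] × [0.646069] = 0.0842726
Unnormalised posteriors:
  w_A·p_A = 0.63 × 0.240015 = 0.151209
  w_B·p_B = 0.37 × 0.0842726 = 0.0311809
Evidence: 0.151209 + 0.0311809 = 0.18239
So the posterior for Species B is 0.0311809 / 0.18239 ≈ 0.171.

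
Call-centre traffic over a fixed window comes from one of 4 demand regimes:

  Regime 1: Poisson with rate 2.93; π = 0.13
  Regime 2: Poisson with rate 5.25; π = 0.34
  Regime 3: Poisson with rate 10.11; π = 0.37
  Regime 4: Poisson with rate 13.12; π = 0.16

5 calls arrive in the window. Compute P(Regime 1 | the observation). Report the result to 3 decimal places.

0.145

Posterior ∝ prior × likelihood, so P(k | x) ∝ π_k f_k(x); normalise over all components.
Poisson probabilities:
  L_1 = 0.0960891
  L_2 = 0.174409
  L_3 = 0.0357979
  L_4 = 0.00649448
Prior × likelihood for each component:
  π_1·L_1 = 0.13 × 0.0960891 = 0.0124916
  π_2·L_2 = 0.34 × 0.174409 = 0.0592991
  π_3·L_3 = 0.37 × 0.0357979 = 0.0132452
  π_4·L_4 = 0.16 × 0.00649448 = 0.00103912
Denominator: 0.0124916 + 0.0592991 + 0.0132452 + 0.00103912 = 0.086075
So the posterior for Regime 1 is 0.0124916 / 0.086075 ≈ 0.145.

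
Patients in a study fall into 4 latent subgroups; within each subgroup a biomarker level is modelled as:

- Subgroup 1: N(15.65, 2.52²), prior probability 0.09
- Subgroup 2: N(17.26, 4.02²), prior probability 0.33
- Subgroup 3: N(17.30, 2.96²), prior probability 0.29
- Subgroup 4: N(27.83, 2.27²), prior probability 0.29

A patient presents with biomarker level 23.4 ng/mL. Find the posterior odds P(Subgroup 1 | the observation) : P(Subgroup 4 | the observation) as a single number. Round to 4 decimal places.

0.0166

Since P(k|x) ∝ π_k f_k(x), the posterior odds are π_i f_i(x) / (π_j f_j(x)).
Component likelihoods at x = 23.4 ng/mL:
  p_1 = (1/(2.52·√(2π)))·exp(−(23.4−15.65)²/(2·2.52²)) = 0.158310·exp(-4.72903) = 0.00139867
  p_2 = (1/(4.02·√(2π)))·exp(−(23.4−17.26)²/(2·4.02²)) = 0.099239·exp(-1.16642) = 0.0309111
  p_3 = (1/(2.96·√(2π)))·exp(−(23.4−17.30)²/(2·2.96²)) = 0.134778·exp(-2.12347) = 0.0161215
  p_4 = (1/(2.27·√(2π)))·exp(−(23.4−27.83)²/(2·2.27²)) = 0.175745·exp(-1.90426) = 0.0261743
0.000125881 / 0.00759056 ≈ 0.0166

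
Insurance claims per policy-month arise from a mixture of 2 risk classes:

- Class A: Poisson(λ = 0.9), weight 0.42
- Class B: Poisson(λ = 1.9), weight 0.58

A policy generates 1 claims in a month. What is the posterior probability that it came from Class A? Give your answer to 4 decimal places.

0.4825

By Bayes' theorem, P(k | x) = π_k f_k(x) / Σ_j π_j f_j(x).
Component likelihoods at x = 1 claims:
  p_A = 0.365913
  p_B = 0.28418
Unnormalised posteriors:
  π_A·p_A = 0.42 × 0.365913 = 0.153683
  π_B·p_B = 0.58 × 0.28418 = 0.164825
Denominator: 0.153683 + 0.164825 = 0.318508
So the posterior for Class A is 0.153683 / 0.318508 ≈ 0.4825.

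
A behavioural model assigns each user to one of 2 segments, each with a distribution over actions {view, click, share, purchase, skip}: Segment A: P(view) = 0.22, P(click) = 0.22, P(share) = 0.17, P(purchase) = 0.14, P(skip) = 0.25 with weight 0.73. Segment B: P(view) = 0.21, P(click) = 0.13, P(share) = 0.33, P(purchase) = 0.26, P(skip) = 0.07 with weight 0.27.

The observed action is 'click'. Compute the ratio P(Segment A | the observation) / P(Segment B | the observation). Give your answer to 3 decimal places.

4.575

Only the two components matter; the odds are (π_i f_i(x)) / (π_j f_j(x)).
Categorical probabilities:
  f_A = P(click | comp) = 0.22
  f_B = P(click | comp) = 0.13
0.1606 / 0.0351 ≈ 4.575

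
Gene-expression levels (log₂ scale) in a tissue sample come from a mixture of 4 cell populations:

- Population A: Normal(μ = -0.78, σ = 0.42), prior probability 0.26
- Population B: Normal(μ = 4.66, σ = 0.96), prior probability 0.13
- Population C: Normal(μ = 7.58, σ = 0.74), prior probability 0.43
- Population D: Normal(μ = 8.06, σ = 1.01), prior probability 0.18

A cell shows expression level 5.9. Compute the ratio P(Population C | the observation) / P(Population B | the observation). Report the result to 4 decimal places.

The posterior odds equal the prior odds times the likelihood ratio: (π_i/π_j)·(f_i(x)/f_j(x)).
Evaluate each component's likelihood at the observed value:
  f_A = (1/(0.42·√(2π)))·exp(−(5.9−-0.78)²/(2·0.42²)) = 0.949863·exp(-126.48073) = 1.1163e-55
  f_B = (1/(0.96·√(2π)))·exp(−(5.9−4.66)²/(2·0.96²)) = 0.415565·exp(-0.83420) = 0.180447
  f_C = (1/(0.74·√(2π)))·exp(−(5.9−7.58)²/(2·0.74²)) = 0.539111·exp(-2.57706) = 0.0409707
  f_D = (1/(1.01·√(2π)))·exp(−(5.9−8.06)²/(2·1.01²)) = 0.394992·exp(-2.28683) = 0.0401263
Odds = (0.43/0.13) × (0.0409707/0.180447) = 3.30769 × 0.227051 ≈ 0.7510

0.7510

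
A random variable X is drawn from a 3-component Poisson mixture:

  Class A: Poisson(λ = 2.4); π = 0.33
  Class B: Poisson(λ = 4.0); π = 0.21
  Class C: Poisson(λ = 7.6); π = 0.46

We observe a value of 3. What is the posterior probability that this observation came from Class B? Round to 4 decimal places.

By Bayes' theorem, P(k | x) = π_k f_k(x) / Σ_j π_j f_j(x).
Component likelihoods at x = 3:
  p_A = e^(−2.4)·2.4^3/3! = 0.209014
  p_B = e^(−4.0)·4.0^3/3! = 0.195367
  p_C = e^(−7.6)·7.6^3/3! = 0.0366144
Prior × likelihood for each component:
  π_A·p_A = 0.33 × 0.209014 = 0.0689747
  π_B·p_B = 0.21 × 0.195367 = 0.041027
  π_C·p_C = 0.46 × 0.0366144 = 0.0168426
Evidence: 0.0689747 + 0.041027 + 0.0168426 = 0.126844
P(Class B | x) = 0.041027 / 0.126844 ≈ 0.3234

0.3234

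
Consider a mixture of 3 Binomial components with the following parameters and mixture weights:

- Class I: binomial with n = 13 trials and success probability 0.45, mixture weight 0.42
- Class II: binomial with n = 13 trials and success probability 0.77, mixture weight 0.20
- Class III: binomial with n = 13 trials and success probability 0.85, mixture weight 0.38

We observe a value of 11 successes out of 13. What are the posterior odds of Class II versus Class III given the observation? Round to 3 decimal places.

0.417

Posterior odds = (P(Z=i) f_i(x)) / (P(Z=j) f_j(x)); the normalising sum cancels.
Binomial probabilities:
  p_I = C(13,11)·0.45^11·0.55^2 = 78·0.000153228·0.3025 = 0.00361541
  p_II = C(13,11)·0.77^11·0.23^2 = 78·0.0564154·0.0529 = 0.232781
  p_III = C(13,11)·0.85^11·0.15^2 = 78·0.167343·0.0225 = 0.293687
0.0465563 / 0.111601 ≈ 0.417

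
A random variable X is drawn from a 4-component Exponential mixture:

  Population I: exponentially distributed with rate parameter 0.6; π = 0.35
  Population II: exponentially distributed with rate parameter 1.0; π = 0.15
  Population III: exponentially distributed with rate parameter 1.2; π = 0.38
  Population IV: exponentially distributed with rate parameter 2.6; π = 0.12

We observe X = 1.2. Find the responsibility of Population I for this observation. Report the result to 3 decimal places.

Posterior ∝ prior × likelihood, so P(k | x) ∝ w_k f_k(x); normalise over all components.
Component likelihoods at x = 1.2:
  f_I = 0.6·e^(−0.6·1.2) = 0.6·e^(−0.7200) = 0.292051
  f_II = 1.0·e^(−1.0·1.2) = 1.0·e^(−1.2000) = 0.301194
  f_III = 1.2·e^(−1.2·1.2) = 1.2·e^(−1.4400) = 0.284313
  f_IV = 2.6·e^(−2.6·1.2) = 2.6·e^(−3.1200) = 0.114809
Multiply by the mixture weights:
  w_I·f_I = 0.35 × 0.292051 = 0.102218
  w_II·f_II = 0.15 × 0.301194 = 0.0451791
  w_III·f_III = 0.38 × 0.284313 = 0.108039
  w_IV·f_IV = 0.12 × 0.114809 = 0.013777
Sum: 0.102218 + 0.0451791 + 0.108039 + 0.013777 = 0.269213
P(Population I | x) ≈ 0.380

0.380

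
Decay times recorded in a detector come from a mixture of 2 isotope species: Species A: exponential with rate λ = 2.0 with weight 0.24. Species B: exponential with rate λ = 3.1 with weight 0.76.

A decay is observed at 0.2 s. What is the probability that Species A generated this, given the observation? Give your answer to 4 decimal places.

Posterior ∝ prior × likelihood, so P(k | x) ∝ π_k f_k(x); normalise over all components.
Component likelihoods at x = 0.2 s:
  L_A = 2.0·e^(−2.0·0.2) = 2.0·e^(−0.4000) = 1.34064
  L_B = 3.1·e^(−3.1·0.2) = 3.1·e^(−0.6200) = 1.66763
Multiply by the mixture weights:
  π_A·L_A = 0.24 × 1.34064 = 0.321754
  π_B·L_B = 0.76 × 1.66763 = 1.2674
Sum: 0.321754 + 1.2674 = 1.58915
So the posterior for Species A is 0.321754 / 1.58915 ≈ 0.2025.

0.2025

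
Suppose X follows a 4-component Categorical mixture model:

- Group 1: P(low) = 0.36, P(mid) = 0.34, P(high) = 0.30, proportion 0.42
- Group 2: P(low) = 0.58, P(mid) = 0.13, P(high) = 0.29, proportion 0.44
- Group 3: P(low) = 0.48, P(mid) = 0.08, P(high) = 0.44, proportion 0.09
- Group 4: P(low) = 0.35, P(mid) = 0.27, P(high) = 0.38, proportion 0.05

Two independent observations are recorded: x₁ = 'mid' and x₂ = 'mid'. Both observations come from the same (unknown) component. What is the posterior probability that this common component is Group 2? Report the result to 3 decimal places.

0.124

P(component k | x) = w_k·f_k(x) / marginal(x), where marginal(x) = Σ_j w_j·f_j(x).
Since both observations come from the same component, the likelihood for component k is f_k(x₁)·f_k(x₂).
  f_1 = [P(mid | comp) = 0.34] × [0.34] = 0.1156
  f_2 = [P(mid | comp) = 0.13] × [0.13] = 0.0169
  f_3 = [P(mid | comp) = 0.08] × [0.08] = 0.0064
  f_4 = [P(mid | comp) = 0.27] × [0.27] = 0.0729
Unnormalised posteriors:
  w_1·f_1 = 0.42 × 0.1156 = 0.048552
  w_2·f_2 = 0.44 × 0.0169 = 0.007436
  w_3·f_3 = 0.09 × 0.0064 = 0.000576
  w_4·f_4 = 0.05 × 0.0729 = 0.003645
Evidence: 0.048552 + 0.007436 + 0.000576 + 0.003645 = 0.060209
So the posterior for Group 2 is 0.007436 / 0.060209 ≈ 0.124.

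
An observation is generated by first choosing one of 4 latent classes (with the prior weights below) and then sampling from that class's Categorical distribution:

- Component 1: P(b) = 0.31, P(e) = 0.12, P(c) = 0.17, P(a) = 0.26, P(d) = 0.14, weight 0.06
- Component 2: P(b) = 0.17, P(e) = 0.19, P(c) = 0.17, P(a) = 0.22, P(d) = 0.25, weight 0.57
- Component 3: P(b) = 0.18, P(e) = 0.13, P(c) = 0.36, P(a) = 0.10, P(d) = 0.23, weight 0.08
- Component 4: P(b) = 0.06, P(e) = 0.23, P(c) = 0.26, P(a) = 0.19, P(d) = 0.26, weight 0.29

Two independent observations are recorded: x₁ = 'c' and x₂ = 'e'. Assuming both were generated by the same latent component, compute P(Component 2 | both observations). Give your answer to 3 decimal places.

0.452

Apply Bayes' rule: the posterior for each component is proportional to its prior times its likelihood at x.
Since both observations come from the same component, the likelihood for component k is f_k(x₁)·f_k(x₂).
  f_1 = [P(c | comp) = 0.17] × [0.12] = 0.0204
  f_2 = [P(c | comp) = 0.17] × [0.19] = 0.0323
  f_3 = [P(c | comp) = 0.36] × [0.13] = 0.0468
  f_4 = [P(c | comp) = 0.26] × [0.23] = 0.0598
Prior × likelihood for each component:
  P(Z=1)·f_1 = 0.06 × 0.0204 = 0.001224
  P(Z=2)·f_2 = 0.57 × 0.0323 = 0.018411
  P(Z=3)·f_3 = 0.08 × 0.0468 = 0.003744
  P(Z=4)·f_4 = 0.29 × 0.0598 = 0.017342
Normaliser: 0.001224 + 0.018411 + 0.003744 + 0.017342 = 0.040721
P(Component 2 | x₁, x₂) ≈ 0.452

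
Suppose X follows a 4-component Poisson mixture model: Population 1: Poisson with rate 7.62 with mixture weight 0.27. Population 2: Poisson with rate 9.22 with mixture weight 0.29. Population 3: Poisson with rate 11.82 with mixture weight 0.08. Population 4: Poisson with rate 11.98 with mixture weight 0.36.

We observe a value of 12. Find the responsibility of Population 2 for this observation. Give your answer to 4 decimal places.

P(component k | x) = w_k·f_k(x) / marginal(x), where marginal(x) = Σ_j w_j·f_j(x).
Poisson probabilities:
  f_1 = 0.0392463
  f_2 = 0.0780259
  f_3 = 0.114212
  f_4 = 0.114366
Weight by the priors:
  w_1·f_1 = 0.27 × 0.0392463 = 0.0105965
  w_2·f_2 = 0.29 × 0.0780259 = 0.0226275
  w_3·f_3 = 0.08 × 0.114212 = 0.00913697
  w_4·f_4 = 0.36 × 0.114366 = 0.0411718
Denominator: 0.0105965 + 0.0226275 + 0.00913697 + 0.0411718 = 0.0835327
P(Population 2 | x) ≈ 0.2709

0.2709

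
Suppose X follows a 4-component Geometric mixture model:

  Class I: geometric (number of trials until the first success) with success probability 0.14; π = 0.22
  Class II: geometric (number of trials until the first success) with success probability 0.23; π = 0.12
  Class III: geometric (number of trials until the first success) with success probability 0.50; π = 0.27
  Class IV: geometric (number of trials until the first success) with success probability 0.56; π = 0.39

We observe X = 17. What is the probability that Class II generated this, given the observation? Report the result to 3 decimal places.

Apply Bayes' rule: the posterior for each component is proportional to its prior times its likelihood at x.
Evaluate each component's likelihood at the observed value:
  p_I = 0.0125344
  p_II = 0.0035122
  p_III = 7.62939e-06
  p_IV = 1.10517e-06
Multiply by the mixture weights:
  π_I·p_I = 0.22 × 0.0125344 = 0.00275757
  π_II·p_II = 0.12 × 0.0035122 = 0.000421464
  π_III·p_III = 0.27 × 7.62939e-06 = 2.05994e-06
  π_IV·p_IV = 0.39 × 1.10517e-06 = 4.31018e-07
Sum: 0.00275757 + 0.000421464 + 2.05994e-06 + 4.31018e-07 = 0.00318152
So the posterior for Class II is 0.000421464 / 0.00318152 ≈ 0.132.

0.132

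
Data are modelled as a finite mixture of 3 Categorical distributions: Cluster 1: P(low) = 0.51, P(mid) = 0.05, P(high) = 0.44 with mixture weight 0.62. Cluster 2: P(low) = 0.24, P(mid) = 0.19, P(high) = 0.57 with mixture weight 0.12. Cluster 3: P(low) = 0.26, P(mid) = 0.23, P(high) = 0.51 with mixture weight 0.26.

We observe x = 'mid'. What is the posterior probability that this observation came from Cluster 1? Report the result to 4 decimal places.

0.2729

P(component k | x) = w_k·f_k(x) / marginal(x), where marginal(x) = Σ_j w_j·f_j(x).
Component likelihoods at x = 'mid':
  L_1 = P(mid | comp) = 0.05
  L_2 = P(mid | comp) = 0.19
  L_3 = P(mid | comp) = 0.23
Unnormalised posteriors:
  w_1·L_1 = 0.62 × 0.05 = 0.031
  w_2·L_2 = 0.12 × 0.19 = 0.0228
  w_3·L_3 = 0.26 × 0.23 = 0.0598
Sum: 0.031 + 0.0228 + 0.0598 = 0.1136
P(Cluster 1 | 'mid') = 0.031 / 0.1136 ≈ 0.2729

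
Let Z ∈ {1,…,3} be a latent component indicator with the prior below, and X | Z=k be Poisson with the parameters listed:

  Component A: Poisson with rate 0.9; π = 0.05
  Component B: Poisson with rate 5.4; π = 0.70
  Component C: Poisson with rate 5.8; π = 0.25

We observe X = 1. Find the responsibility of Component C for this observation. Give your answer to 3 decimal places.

0.110

Posterior ∝ prior × likelihood, so P(k | x) ∝ w_k f_k(x); normalise over all components.
Component likelihoods at x = 1:
  L_A = 0.365913
  L_B = 0.0243895
  L_C = 0.0175598
Multiply by the mixture weights:
  w_A·L_A = 0.05 × 0.365913 = 0.0182956
  w_B·L_B = 0.70 × 0.0243895 = 0.0170727
  w_C·L_C = 0.25 × 0.0175598 = 0.00438995
Evidence: 0.0182956 + 0.0170727 + 0.00438995 = 0.0397583
P(Component C | the observation) ≈ 0.110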